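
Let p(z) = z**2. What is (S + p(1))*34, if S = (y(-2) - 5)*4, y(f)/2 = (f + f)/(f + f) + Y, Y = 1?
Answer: -102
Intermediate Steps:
y(f) = 4 (y(f) = 2*((f + f)/(f + f) + 1) = 2*((2*f)/((2*f)) + 1) = 2*((2*f)*(1/(2*f)) + 1) = 2*(1 + 1) = 2*2 = 4)
S = -4 (S = (4 - 5)*4 = -1*4 = -4)
(S + p(1))*34 = (-4 + 1**2)*34 = (-4 + 1)*34 = -3*34 = -102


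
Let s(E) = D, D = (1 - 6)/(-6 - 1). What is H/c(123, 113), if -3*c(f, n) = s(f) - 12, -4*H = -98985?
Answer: 2078685/316 ≈ 6578.1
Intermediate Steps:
H = 98985/4 (H = -¼*(-98985) = 98985/4 ≈ 24746.)
D = 5/7 (D = -5/(-7) = -5*(-⅐) = 5/7 ≈ 0.71429)
s(E) = 5/7
c(f, n) = 79/21 (c(f, n) = -(5/7 - 12)/3 = -⅓*(-79/7) = 79/21)
H/c(123, 113) = 98985/(4*(79/21)) = (98985/4)*(21/79) = 2078685/316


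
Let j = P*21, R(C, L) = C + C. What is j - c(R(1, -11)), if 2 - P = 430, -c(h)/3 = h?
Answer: -8982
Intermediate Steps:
R(C, L) = 2*C
c(h) = -3*h
P = -428 (P = 2 - 1*430 = 2 - 430 = -428)
j = -8988 (j = -428*21 = -8988)
j - c(R(1, -11)) = -8988 - (-3)*2*1 = -8988 - (-3)*2 = -8988 - 1*(-6) = -8988 + 6 = -8982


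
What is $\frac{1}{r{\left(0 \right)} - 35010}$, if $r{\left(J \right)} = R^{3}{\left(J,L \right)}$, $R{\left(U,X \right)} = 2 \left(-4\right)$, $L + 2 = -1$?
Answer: $- \frac{1}{35522} \approx -2.8152 \cdot 10^{-5}$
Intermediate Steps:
$L = -3$ ($L = -2 - 1 = -3$)
$R{\left(U,X \right)} = -8$
$r{\left(J \right)} = -512$ ($r{\left(J \right)} = \left(-8\right)^{3} = -512$)
$\frac{1}{r{\left(0 \right)} - 35010} = \frac{1}{-512 - 35010} = \frac{1}{-35522} = - \frac{1}{35522}$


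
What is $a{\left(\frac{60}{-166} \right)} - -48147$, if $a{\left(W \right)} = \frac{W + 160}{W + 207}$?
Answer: $\frac{825782447}{17151} \approx 48148.0$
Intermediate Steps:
$a{\left(W \right)} = \frac{160 + W}{207 + W}$
$a{\left(\frac{60}{-166} \right)} - -48147 = \frac{160 + \frac{60}{-166}}{207 + \frac{60}{-166}} - -48147 = \frac{160 + 60 \left(- \frac{1}{166}\right)}{207 + 60 \left(- \frac{1}{166}\right)} + 48147 = \frac{160 - \frac{30}{83}}{207 - \frac{30}{83}} + 48147 = \frac{1}{\frac{17151}{83}} \cdot \frac{13250}{83} + 48147 = \frac{83}{17151} \cdot \frac{13250}{83} + 48147 = \frac{13250}{17151} + 48147 = \frac{825782447}{17151}$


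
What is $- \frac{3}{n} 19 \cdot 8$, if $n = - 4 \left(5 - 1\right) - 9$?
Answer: $\frac{456}{25} \approx 18.24$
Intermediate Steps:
$n = -25$ ($n = \left(-4\right) 4 - 9 = -16 - 9 = -25$)
$- \frac{3}{n} 19 \cdot 8 = - \frac{3}{-25} \cdot 19 \cdot 8 = \left(-3\right) \left(- \frac{1}{25}\right) 19 \cdot 8 = \frac{3}{25} \cdot 19 \cdot 8 = \frac{57}{25} \cdot 8 = \frac{456}{25}$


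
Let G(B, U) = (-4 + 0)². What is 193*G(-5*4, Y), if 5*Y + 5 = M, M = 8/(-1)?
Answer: 3088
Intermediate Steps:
M = -8 (M = 8*(-1) = -8)
Y = -13/5 (Y = -1 + (⅕)*(-8) = -1 - 8/5 = -13/5 ≈ -2.6000)
G(B, U) = 16 (G(B, U) = (-4)² = 16)
193*G(-5*4, Y) = 193*16 = 3088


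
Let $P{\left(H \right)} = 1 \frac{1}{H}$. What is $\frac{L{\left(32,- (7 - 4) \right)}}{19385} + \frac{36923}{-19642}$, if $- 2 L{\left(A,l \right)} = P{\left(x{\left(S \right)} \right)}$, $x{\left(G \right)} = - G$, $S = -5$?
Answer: $- \frac{1789385798}{951900425} \approx -1.8798$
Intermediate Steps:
$P{\left(H \right)} = \frac{1}{H}$
$L{\left(A,l \right)} = - \frac{1}{10}$ ($L{\left(A,l \right)} = - \frac{1}{2 \left(\left(-1\right) \left(-5\right)\right)} = - \frac{1}{2 \cdot 5} = \left(- \frac{1}{2}\right) \frac{1}{5} = - \frac{1}{10}$)
$\frac{L{\left(32,- (7 - 4) \right)}}{19385} + \frac{36923}{-19642} = - \frac{1}{10 \cdot 19385} + \frac{36923}{-19642} = \left(- \frac{1}{10}\right) \frac{1}{19385} + 36923 \left(- \frac{1}{19642}\right) = - \frac{1}{193850} - \frac{36923}{19642} = - \frac{1789385798}{951900425}$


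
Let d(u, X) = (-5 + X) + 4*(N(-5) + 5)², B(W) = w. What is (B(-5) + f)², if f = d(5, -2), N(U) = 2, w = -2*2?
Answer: 34225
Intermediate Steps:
w = -4
B(W) = -4
d(u, X) = 191 + X (d(u, X) = (-5 + X) + 4*(2 + 5)² = (-5 + X) + 4*7² = (-5 + X) + 4*49 = (-5 + X) + 196 = 191 + X)
f = 189 (f = 191 - 2 = 189)
(B(-5) + f)² = (-4 + 189)² = 185² = 34225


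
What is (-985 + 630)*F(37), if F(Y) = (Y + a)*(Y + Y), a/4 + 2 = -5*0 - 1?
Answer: -656750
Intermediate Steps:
a = -12 (a = -8 + 4*(-5*0 - 1) = -8 + 4*(0 - 1) = -8 + 4*(-1) = -8 - 4 = -12)
F(Y) = 2*Y*(-12 + Y) (F(Y) = (Y - 12)*(Y + Y) = (-12 + Y)*(2*Y) = 2*Y*(-12 + Y))
(-985 + 630)*F(37) = (-985 + 630)*(2*37*(-12 + 37)) = -710*37*25 = -355*1850 = -656750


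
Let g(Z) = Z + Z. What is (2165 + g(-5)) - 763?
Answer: 1392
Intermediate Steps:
g(Z) = 2*Z
(2165 + g(-5)) - 763 = (2165 + 2*(-5)) - 763 = (2165 - 10) - 763 = 2155 - 763 = 1392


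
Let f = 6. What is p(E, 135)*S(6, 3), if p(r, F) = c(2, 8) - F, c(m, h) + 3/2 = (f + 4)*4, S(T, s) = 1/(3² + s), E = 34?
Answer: -193/24 ≈ -8.0417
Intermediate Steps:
S(T, s) = 1/(9 + s)
c(m, h) = 77/2 (c(m, h) = -3/2 + (6 + 4)*4 = -3/2 + 10*4 = -3/2 + 40 = 77/2)
p(r, F) = 77/2 - F
p(E, 135)*S(6, 3) = (77/2 - 1*135)/(9 + 3) = (77/2 - 135)/12 = -193/2*1/12 = -193/24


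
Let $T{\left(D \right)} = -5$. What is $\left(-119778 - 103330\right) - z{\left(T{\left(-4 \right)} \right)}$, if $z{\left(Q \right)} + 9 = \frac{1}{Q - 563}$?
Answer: $- \frac{126720231}{568} \approx -2.231 \cdot 10^{5}$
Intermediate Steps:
$z{\left(Q \right)} = -9 + \frac{1}{-563 + Q}$ ($z{\left(Q \right)} = -9 + \frac{1}{Q - 563} = -9 + \frac{1}{-563 + Q}$)
$\left(-119778 - 103330\right) - z{\left(T{\left(-4 \right)} \right)} = \left(-119778 - 103330\right) - \frac{5068 - -45}{-563 - 5} = -223108 - \frac{5068 + 45}{-568} = -223108 - \left(- \frac{1}{568}\right) 5113 = -223108 - - \frac{5113}{568} = -223108 + \frac{5113}{568} = - \frac{126720231}{568}$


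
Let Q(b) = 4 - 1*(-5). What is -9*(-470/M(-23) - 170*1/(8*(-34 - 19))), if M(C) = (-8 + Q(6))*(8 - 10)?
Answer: -449145/212 ≈ -2118.6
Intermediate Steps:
Q(b) = 9 (Q(b) = 4 + 5 = 9)
M(C) = -2 (M(C) = (-8 + 9)*(8 - 10) = 1*(-2) = -2)
-9*(-470/M(-23) - 170*1/(8*(-34 - 19))) = -9*(-470/(-2) - 170*1/(8*(-34 - 19))) = -9*(-470*(-½) - 170/(8*(-53))) = -9*(235 - 170/(-424)) = -9*(235 - 170*(-1/424)) = -9*(235 + 85/212) = -9*49905/212 = -449145/212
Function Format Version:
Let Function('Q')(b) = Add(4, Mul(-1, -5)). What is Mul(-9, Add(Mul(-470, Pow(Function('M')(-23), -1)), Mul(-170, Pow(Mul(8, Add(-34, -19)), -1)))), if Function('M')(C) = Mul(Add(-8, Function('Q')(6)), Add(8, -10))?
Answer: Rational(-449145, 212) ≈ -2118.6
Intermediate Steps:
Function('Q')(b) = 9 (Function('Q')(b) = Add(4, 5) = 9)
Function('M')(C) = -2 (Function('M')(C) = Mul(Add(-8, 9), Add(8, -10)) = Mul(1, -2) = -2)
Mul(-9, Add(Mul(-470, Pow(Function('M')(-23), -1)), Mul(-170, Pow(Mul(8, Add(-34, -19)), -1)))) = Mul(-9, Add(Mul(-470, Pow(-2, -1)), Mul(-170, Pow(Mul(8, Add(-34, -19)), -1)))) = Mul(-9, Add(Mul(-470, Rational(-1, 2)), Mul(-170, Pow(Mul(8, -53), -1)))) = Mul(-9, Add(235, Mul(-170, Pow(-424, -1)))) = Mul(-9, Add(235, Mul(-170, Rational(-1, 424)))) = Mul(-9, Add(235, Rational(85, 212))) = Mul(-9, Rational(49905, 212)) = Rational(-449145, 212)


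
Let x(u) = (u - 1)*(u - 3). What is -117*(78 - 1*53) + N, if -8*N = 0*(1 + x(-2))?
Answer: -2925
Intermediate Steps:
x(u) = (-1 + u)*(-3 + u)
N = 0 (N = -0*(1 + (3 + (-2)² - 4*(-2))) = -0*(1 + (3 + 4 + 8)) = -0*(1 + 15) = -0*16 = -⅛*0 = 0)
-117*(78 - 1*53) + N = -117*(78 - 1*53) + 0 = -117*(78 - 53) + 0 = -117*25 + 0 = -2925 + 0 = -2925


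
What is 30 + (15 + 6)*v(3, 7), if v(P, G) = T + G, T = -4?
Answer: 93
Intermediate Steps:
v(P, G) = -4 + G
30 + (15 + 6)*v(3, 7) = 30 + (15 + 6)*(-4 + 7) = 30 + 21*3 = 30 + 63 = 93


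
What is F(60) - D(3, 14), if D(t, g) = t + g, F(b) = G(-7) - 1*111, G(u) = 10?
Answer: -118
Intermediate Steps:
F(b) = -101 (F(b) = 10 - 1*111 = 10 - 111 = -101)
D(t, g) = g + t
F(60) - D(3, 14) = -101 - (14 + 3) = -101 - 1*17 = -101 - 17 = -118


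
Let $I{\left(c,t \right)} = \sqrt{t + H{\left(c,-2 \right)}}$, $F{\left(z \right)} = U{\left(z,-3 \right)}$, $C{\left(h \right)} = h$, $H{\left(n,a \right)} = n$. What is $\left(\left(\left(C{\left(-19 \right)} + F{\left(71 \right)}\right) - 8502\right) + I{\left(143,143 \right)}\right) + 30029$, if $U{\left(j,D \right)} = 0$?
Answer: $21508 + \sqrt{286} \approx 21525.0$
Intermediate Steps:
$F{\left(z \right)} = 0$
$I{\left(c,t \right)} = \sqrt{c + t}$ ($I{\left(c,t \right)} = \sqrt{t + c} = \sqrt{c + t}$)
$\left(\left(\left(C{\left(-19 \right)} + F{\left(71 \right)}\right) - 8502\right) + I{\left(143,143 \right)}\right) + 30029 = \left(\left(\left(-19 + 0\right) - 8502\right) + \sqrt{143 + 143}\right) + 30029 = \left(\left(-19 - 8502\right) + \sqrt{286}\right) + 30029 = \left(-8521 + \sqrt{286}\right) + 30029 = 21508 + \sqrt{286}$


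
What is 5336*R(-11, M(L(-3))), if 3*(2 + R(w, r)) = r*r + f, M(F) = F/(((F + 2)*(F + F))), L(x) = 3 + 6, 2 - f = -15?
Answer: 2367850/121 ≈ 19569.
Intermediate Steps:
f = 17 (f = 2 - 1*(-15) = 2 + 15 = 17)
L(x) = 9
M(F) = 1/(2*(2 + F)) (M(F) = F/(((2 + F)*(2*F))) = F/((2*F*(2 + F))) = F*(1/(2*F*(2 + F))) = 1/(2*(2 + F)))
R(w, r) = 11/3 + r²/3 (R(w, r) = -2 + (r*r + 17)/3 = -2 + (r² + 17)/3 = -2 + (17 + r²)/3 = -2 + (17/3 + r²/3) = 11/3 + r²/3)
5336*R(-11, M(L(-3))) = 5336*(11/3 + (1/(2*(2 + 9)))²/3) = 5336*(11/3 + ((½)/11)²/3) = 5336*(11/3 + ((½)*(1/11))²/3) = 5336*(11/3 + (1/22)²/3) = 5336*(11/3 + (⅓)*(1/484)) = 5336*(11/3 + 1/1452) = 5336*(1775/484) = 2367850/121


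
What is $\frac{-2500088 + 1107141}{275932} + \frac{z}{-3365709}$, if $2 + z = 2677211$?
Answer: $- \frac{1808993962737}{309568938596} \approx -5.8436$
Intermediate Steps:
$z = 2677209$ ($z = -2 + 2677211 = 2677209$)
$\frac{-2500088 + 1107141}{275932} + \frac{z}{-3365709} = \frac{-2500088 + 1107141}{275932} + \frac{2677209}{-3365709} = \left(-1392947\right) \frac{1}{275932} + 2677209 \left(- \frac{1}{3365709}\right) = - \frac{1392947}{275932} - \frac{892403}{1121903} = - \frac{1808993962737}{309568938596}$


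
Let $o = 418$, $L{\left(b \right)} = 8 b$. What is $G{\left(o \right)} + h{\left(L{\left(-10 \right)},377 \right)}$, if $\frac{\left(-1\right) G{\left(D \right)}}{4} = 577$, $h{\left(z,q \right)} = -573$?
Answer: $-2881$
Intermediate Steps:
$G{\left(D \right)} = -2308$ ($G{\left(D \right)} = \left(-4\right) 577 = -2308$)
$G{\left(o \right)} + h{\left(L{\left(-10 \right)},377 \right)} = -2308 - 573 = -2881$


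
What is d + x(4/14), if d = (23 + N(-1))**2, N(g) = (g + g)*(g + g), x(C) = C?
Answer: 5105/7 ≈ 729.29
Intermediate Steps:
N(g) = 4*g**2 (N(g) = (2*g)*(2*g) = 4*g**2)
d = 729 (d = (23 + 4*(-1)**2)**2 = (23 + 4*1)**2 = (23 + 4)**2 = 27**2 = 729)
d + x(4/14) = 729 + 4/14 = 729 + 4*(1/14) = 729 + 2/7 = 5105/7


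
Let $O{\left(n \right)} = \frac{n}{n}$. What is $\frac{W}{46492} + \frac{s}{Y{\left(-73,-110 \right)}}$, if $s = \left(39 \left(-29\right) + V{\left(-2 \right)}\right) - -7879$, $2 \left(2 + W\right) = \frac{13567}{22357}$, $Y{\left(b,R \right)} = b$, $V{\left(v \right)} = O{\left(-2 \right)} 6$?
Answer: $- \frac{14040513105005}{151755560024} \approx -92.521$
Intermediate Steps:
$O{\left(n \right)} = 1$
$V{\left(v \right)} = 6$ ($V{\left(v \right)} = 1 \cdot 6 = 6$)
$W = - \frac{75861}{44714}$ ($W = -2 + \frac{13567 \cdot \frac{1}{22357}}{2} = -2 + \frac{1}{2} \cdot \frac{13567}{22357} = -2 + \frac{13567}{44714} = - \frac{75861}{44714} \approx -1.6966$)
$s = 6754$ ($s = \left(39 \left(-29\right) + 6\right) - -7879 = \left(-1131 + 6\right) + 7879 = -1125 + 7879 = 6754$)
$\frac{W}{46492} + \frac{s}{Y{\left(-73,-110 \right)}} = - \frac{75861}{44714 \cdot 46492} + \frac{6754}{-73} = \left(- \frac{75861}{44714}\right) \frac{1}{46492} + 6754 \left(- \frac{1}{73}\right) = - \frac{75861}{2078843288} - \frac{6754}{73} = - \frac{14040513105005}{151755560024}$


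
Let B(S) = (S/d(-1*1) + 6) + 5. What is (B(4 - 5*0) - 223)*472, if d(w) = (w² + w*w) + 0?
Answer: -99120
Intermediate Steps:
d(w) = 2*w² (d(w) = (w² + w²) + 0 = 2*w² + 0 = 2*w²)
B(S) = 11 + S/2 (B(S) = (S/((2*(-1*1)²)) + 6) + 5 = (S/((2*(-1)²)) + 6) + 5 = (S/((2*1)) + 6) + 5 = (S/2 + 6) + 5 = (6 + S/2) + 5 = 11 + S/2)
(B(4 - 5*0) - 223)*472 = ((11 + (4 - 5*0)/2) - 223)*472 = ((11 + (4 + 0)/2) - 223)*472 = ((11 + (½)*4) - 223)*472 = ((11 + 2) - 223)*472 = (13 - 223)*472 = -210*472 = -99120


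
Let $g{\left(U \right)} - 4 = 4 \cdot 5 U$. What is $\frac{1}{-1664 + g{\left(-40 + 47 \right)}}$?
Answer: $- \frac{1}{1520} \approx -0.00065789$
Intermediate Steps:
$g{\left(U \right)} = 4 + 20 U$ ($g{\left(U \right)} = 4 + 4 \cdot 5 U = 4 + 20 U$)
$\frac{1}{-1664 + g{\left(-40 + 47 \right)}} = \frac{1}{-1664 + \left(4 + 20 \left(-40 + 47\right)\right)} = \frac{1}{-1664 + \left(4 + 20 \cdot 7\right)} = \frac{1}{-1664 + \left(4 + 140\right)} = \frac{1}{-1664 + 144} = \frac{1}{-1520} = - \frac{1}{1520}$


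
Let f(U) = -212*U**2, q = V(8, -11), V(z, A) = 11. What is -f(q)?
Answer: 25652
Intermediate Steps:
q = 11
-f(q) = -(-212)*11**2 = -(-212)*121 = -1*(-25652) = 25652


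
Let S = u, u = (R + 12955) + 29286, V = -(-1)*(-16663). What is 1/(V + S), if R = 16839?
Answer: 1/42417 ≈ 2.3575e-5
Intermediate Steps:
V = -16663 (V = -1*16663 = -16663)
u = 59080 (u = (16839 + 12955) + 29286 = 29794 + 29286 = 59080)
S = 59080
1/(V + S) = 1/(-16663 + 59080) = 1/42417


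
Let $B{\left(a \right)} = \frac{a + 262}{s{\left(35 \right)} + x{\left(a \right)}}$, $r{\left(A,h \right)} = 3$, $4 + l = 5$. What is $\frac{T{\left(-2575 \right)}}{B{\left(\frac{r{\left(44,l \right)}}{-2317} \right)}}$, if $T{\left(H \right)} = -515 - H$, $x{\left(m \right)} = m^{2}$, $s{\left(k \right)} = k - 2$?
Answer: $\frac{364949900760}{1406537167} \approx 259.47$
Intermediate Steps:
$l = 1$ ($l = -4 + 5 = 1$)
$s{\left(k \right)} = -2 + k$ ($s{\left(k \right)} = k - 2 = -2 + k$)
$B{\left(a \right)} = \frac{262 + a}{33 + a^{2}}$ ($B{\left(a \right)} = \frac{a + 262}{\left(-2 + 35\right) + a^{2}} = \frac{262 + a}{33 + a^{2}}$)
$\frac{T{\left(-2575 \right)}}{B{\left(\frac{r{\left(44,l \right)}}{-2317} \right)}} = \frac{-515 - -2575}{\frac{1}{33 + \left(\frac{3}{-2317}\right)^{2}} \left(262 + \frac{3}{-2317}\right)} = \frac{-515 + 2575}{\frac{1}{33 + \left(3 \left(- \frac{1}{2317}\right)\right)^{2}} \left(262 + 3 \left(- \frac{1}{2317}\right)\right)} = \frac{2060}{\frac{1}{33 + \left(- \frac{3}{2317}\right)^{2}} \left(262 - \frac{3}{2317}\right)} = \frac{2060}{\frac{1}{33 + \frac{9}{5368489}} \cdot \frac{607051}{2317}} = \frac{2060}{\frac{1}{\frac{177160146}{5368489}} \cdot \frac{607051}{2317}} = \frac{2060}{\frac{5368489}{177160146} \cdot \frac{607051}{2317}} = \frac{2060}{\frac{1406537167}{177160146}} = 2060 \cdot \frac{177160146}{1406537167} = \frac{364949900760}{1406537167}$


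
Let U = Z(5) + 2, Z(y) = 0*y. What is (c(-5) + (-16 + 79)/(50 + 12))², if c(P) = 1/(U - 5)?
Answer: 16129/34596 ≈ 0.46621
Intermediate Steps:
Z(y) = 0
U = 2 (U = 0 + 2 = 2)
c(P) = -⅓ (c(P) = 1/(2 - 5) = 1/(-3) = -⅓)
(c(-5) + (-16 + 79)/(50 + 12))² = (-⅓ + (-16 + 79)/(50 + 12))² = (-⅓ + 63/62)² = (127/186)² = 16129/34596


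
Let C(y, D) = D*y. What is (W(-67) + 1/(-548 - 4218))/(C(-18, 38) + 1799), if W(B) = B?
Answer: -319323/5314090 ≈ -0.060090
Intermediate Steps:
(W(-67) + 1/(-548 - 4218))/(C(-18, 38) + 1799) = (-67 + 1/(-548 - 4218))/(38*(-18) + 1799) = (-67 + 1/(-4766))/(-684 + 1799) = (-67 - 1/4766)/1115 = -319323/4766*1/1115 = -319323/5314090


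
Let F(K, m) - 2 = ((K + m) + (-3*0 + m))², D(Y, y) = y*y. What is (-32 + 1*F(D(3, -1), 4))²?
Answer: 2601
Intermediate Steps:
D(Y, y) = y²
F(K, m) = 2 + (K + 2*m)² (F(K, m) = 2 + ((K + m) + (-3*0 + m))² = 2 + ((K + m) + (0 + m))² = 2 + ((K + m) + m)² = 2 + (K + 2*m)²)
(-32 + 1*F(D(3, -1), 4))² = (-32 + 1*(2 + ((-1)² + 2*4)²))² = (-32 + 1*(2 + (1 + 8)²))² = (-32 + 1*(2 + 9²))² = (-32 + 1*(2 + 81))² = (-32 + 1*83)² = (-32 + 83)² = 51² = 2601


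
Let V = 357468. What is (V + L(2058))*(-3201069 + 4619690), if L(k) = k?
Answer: 510031133646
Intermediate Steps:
(V + L(2058))*(-3201069 + 4619690) = (357468 + 2058)*(-3201069 + 4619690) = 359526*1418621 = 510031133646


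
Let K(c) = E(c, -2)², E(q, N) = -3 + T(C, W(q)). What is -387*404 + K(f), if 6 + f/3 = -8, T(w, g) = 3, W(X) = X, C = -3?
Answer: -156348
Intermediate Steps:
E(q, N) = 0 (E(q, N) = -3 + 3 = 0)
f = -42 (f = -18 + 3*(-8) = -18 - 24 = -42)
K(c) = 0 (K(c) = 0² = 0)
-387*404 + K(f) = -387*404 + 0 = -156348 + 0 = -156348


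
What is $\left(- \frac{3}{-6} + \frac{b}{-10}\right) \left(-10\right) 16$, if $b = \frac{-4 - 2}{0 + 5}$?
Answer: $- \frac{496}{5} \approx -99.2$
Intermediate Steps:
$b = - \frac{6}{5} \approx -1.2$
$\left(- \frac{3}{-6} + \frac{b}{-10}\right) \left(-10\right) 16 = \left(- \frac{3}{-6} - \frac{6}{5 \left(-10\right)}\right) \left(-10\right) 16 = \left(\left(-3\right) \left(- \frac{1}{6}\right) - - \frac{3}{25}\right) \left(-10\right) 16 = \left(\frac{1}{2} + \frac{3}{25}\right) \left(-10\right) 16 = \frac{31}{50} \left(-10\right) 16 = \left(- \frac{31}{5}\right) 16 = - \frac{496}{5}$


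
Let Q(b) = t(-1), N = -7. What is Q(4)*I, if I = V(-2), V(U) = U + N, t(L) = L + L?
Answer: 18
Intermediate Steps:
t(L) = 2*L
Q(b) = -2 (Q(b) = 2*(-1) = -2)
V(U) = -7 + U (V(U) = U - 7 = -7 + U)
I = -9 (I = -7 - 2 = -9)
Q(4)*I = -2*(-9) = 18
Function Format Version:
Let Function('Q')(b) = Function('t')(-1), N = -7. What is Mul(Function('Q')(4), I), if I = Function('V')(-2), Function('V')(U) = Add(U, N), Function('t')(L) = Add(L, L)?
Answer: 18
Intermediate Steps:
Function('t')(L) = Mul(2, L)
Function('Q')(b) = -2 (Function('Q')(b) = Mul(2, -1) = -2)
Function('V')(U) = Add(-7, U) (Function('V')(U) = Add(U, -7) = Add(-7, U))
I = -9 (I = Add(-7, -2) = -9)
Mul(Function('Q')(4), I) = Mul(-2, -9) = 18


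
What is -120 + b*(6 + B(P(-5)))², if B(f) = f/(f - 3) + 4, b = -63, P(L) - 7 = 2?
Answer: -33807/4 ≈ -8451.8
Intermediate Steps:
P(L) = 9 (P(L) = 7 + 2 = 9)
B(f) = 4 + f/(-3 + f) (B(f) = f/(-3 + f) + 4 = 4 + f/(-3 + f))
-120 + b*(6 + B(P(-5)))² = -120 - 63*(6 + (-12 + 5*9)/(-3 + 9))² = -120 - 63*(6 + (-12 + 45)/6)² = -120 - 63*(6 + (⅙)*33)² = -120 - 63*(6 + 11/2)² = -120 - 63*(23/2)² = -120 - 63*529/4 = -120 - 33327/4 = -33807/4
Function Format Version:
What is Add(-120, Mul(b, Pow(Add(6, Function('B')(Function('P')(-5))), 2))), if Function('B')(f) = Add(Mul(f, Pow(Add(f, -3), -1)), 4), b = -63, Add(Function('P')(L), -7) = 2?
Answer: Rational(-33807, 4) ≈ -8451.8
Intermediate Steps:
Function('P')(L) = 9 (Function('P')(L) = Add(7, 2) = 9)
Function('B')(f) = Add(4, Mul(f, Pow(Add(-3, f), -1))) (Function('B')(f) = Add(Mul(f, Pow(Add(-3, f), -1)), 4) = Add(4, Mul(f, Pow(Add(-3, f), -1))))
Add(-120, Mul(b, Pow(Add(6, Function('B')(Function('P')(-5))), 2))) = Add(-120, Mul(-63, Pow(Add(6, Mul(Pow(Add(-3, 9), -1), Add(-12, Mul(5, 9)))), 2))) = Add(-120, Mul(-63, Pow(Add(6, Mul(Pow(6, -1), Add(-12, 45))), 2))) = Add(-120, Mul(-63, Pow(Add(6, Mul(Rational(1, 6), 33)), 2))) = Add(-120, Mul(-63, Pow(Add(6, Rational(11, 2)), 2))) = Add(-120, Mul(-63, Pow(Rational(23, 2), 2))) = Add(-120, Mul(-63, Rational(529, 4))) = Add(-120, Rational(-33327, 4)) = Rational(-33807, 4)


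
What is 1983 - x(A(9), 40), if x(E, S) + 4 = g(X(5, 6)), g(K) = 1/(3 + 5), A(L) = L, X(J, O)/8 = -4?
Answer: 15895/8 ≈ 1986.9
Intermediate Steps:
X(J, O) = -32 (X(J, O) = 8*(-4) = -32)
g(K) = 1/8
x(E, S) = -31/8 (x(E, S) = -4 + 1/8 = -31/8)
1983 - x(A(9), 40) = 1983 - 1*(-31/8) = 1983 + 31/8 = 15895/8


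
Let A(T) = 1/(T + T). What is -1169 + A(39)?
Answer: -91181/78 ≈ -1169.0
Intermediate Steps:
A(T) = 1/(2*T)
-1169 + A(39) = -1169 + (1/2)/39 = -1169 + (1/2)*(1/39) = -1169 + 1/78 = -91181/78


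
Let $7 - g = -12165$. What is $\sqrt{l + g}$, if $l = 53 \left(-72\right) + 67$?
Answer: $\sqrt{8423} \approx 91.777$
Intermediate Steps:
$g = 12172$ ($g = 7 - -12165 = 7 + 12165 = 12172$)
$l = -3749$ ($l = -3816 + 67 = -3749$)
$\sqrt{l + g} = \sqrt{-3749 + 12172} = \sqrt{8423}$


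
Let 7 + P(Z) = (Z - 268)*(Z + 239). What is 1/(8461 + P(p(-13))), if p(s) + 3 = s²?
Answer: -1/32856 ≈ -3.0436e-5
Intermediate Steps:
p(s) = -3 + s²
P(Z) = -7 + (-268 + Z)*(239 + Z) (P(Z) = -7 + (Z - 268)*(Z + 239) = -7 + (-268 + Z)*(239 + Z))
1/(8461 + P(p(-13))) = 1/(8461 + (-64059 + (-3 + (-13)²)² - 29*(-3 + (-13)²))) = 1/(8461 + (-64059 + (-3 + 169)² - 29*(-3 + 169))) = 1/(8461 + (-64059 + 166² - 29*166)) = 1/(8461 + (-64059 + 27556 - 4814)) = 1/(8461 - 41317) = 1/(-32856) = -1/32856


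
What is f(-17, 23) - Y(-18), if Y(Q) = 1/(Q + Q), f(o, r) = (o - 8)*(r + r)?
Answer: -41399/36 ≈ -1150.0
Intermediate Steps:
f(o, r) = 2*r*(-8 + o) (f(o, r) = (-8 + o)*(2*r) = 2*r*(-8 + o))
Y(Q) = 1/(2*Q)
f(-17, 23) - Y(-18) = 2*23*(-8 - 17) - 1/(2*(-18)) = 2*23*(-25) - (-1)/(2*18) = -1150 - 1*(-1/36) = -1150 + 1/36 = -41399/36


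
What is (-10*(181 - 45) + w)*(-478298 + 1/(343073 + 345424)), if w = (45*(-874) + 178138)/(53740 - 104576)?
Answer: 5703244297449684910/8750108373 ≈ 6.5179e+8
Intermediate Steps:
w = -34702/12709 (w = (-39330 + 178138)/(-50836) = 138808*(-1/50836) = -34702/12709 ≈ -2.7305)
(-10*(181 - 45) + w)*(-478298 + 1/(343073 + 345424)) = (-10*(181 - 45) - 34702/12709)*(-478298 + 1/(343073 + 345424)) = (-10*136 - 34702/12709)*(-478298 + 1/688497) = (-1360 - 34702/12709)*(-478298 + 1/688497) = -17318942/12709*(-329306738105/688497) = 5703244297449684910/8750108373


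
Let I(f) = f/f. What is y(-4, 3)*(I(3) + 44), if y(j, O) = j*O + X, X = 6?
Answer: -270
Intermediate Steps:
I(f) = 1
y(j, O) = 6 + O*j (y(j, O) = j*O + 6 = O*j + 6 = 6 + O*j)
y(-4, 3)*(I(3) + 44) = (6 + 3*(-4))*(1 + 44) = (6 - 12)*45 = -6*45 = -270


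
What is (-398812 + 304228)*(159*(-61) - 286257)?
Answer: 27992702304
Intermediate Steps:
(-398812 + 304228)*(159*(-61) - 286257) = -94584*(-9699 - 286257) = -94584*(-295956) = 27992702304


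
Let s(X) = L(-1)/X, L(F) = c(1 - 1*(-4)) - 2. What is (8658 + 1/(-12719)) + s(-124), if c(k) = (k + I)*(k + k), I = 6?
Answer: 3413410718/394289 ≈ 8657.1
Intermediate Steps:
c(k) = 2*k*(6 + k) (c(k) = (k + 6)*(k + k) = (6 + k)*(2*k) = 2*k*(6 + k))
L(F) = 108 (L(F) = 2*(1 - 1*(-4))*(6 + (1 - 1*(-4))) - 2 = 2*(1 + 4)*(6 + (1 + 4)) - 2 = 2*5*(6 + 5) - 2 = 2*5*11 - 2 = 110 - 2 = 108)
s(X) = 108/X
(8658 + 1/(-12719)) + s(-124) = (8658 + 1/(-12719)) + 108/(-124) = (8658 - 1/12719) + 108*(-1/124) = 110121101/12719 - 27/31 = 3413410718/394289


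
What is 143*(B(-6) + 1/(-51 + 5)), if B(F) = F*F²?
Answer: -1420991/46 ≈ -30891.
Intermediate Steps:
B(F) = F³
143*(B(-6) + 1/(-51 + 5)) = 143*((-6)³ + 1/(-51 + 5)) = 143*(-216 + 1/(-46)) = 143*(-216 - 1/46) = 143*(-9937/46) = -1420991/46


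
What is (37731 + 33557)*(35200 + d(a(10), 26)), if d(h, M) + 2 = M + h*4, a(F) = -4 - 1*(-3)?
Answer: 2510763360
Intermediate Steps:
a(F) = -1 (a(F) = -4 + 3 = -1)
d(h, M) = -2 + M + 4*h (d(h, M) = -2 + (M + h*4) = -2 + (M + 4*h) = -2 + M + 4*h)
(37731 + 33557)*(35200 + d(a(10), 26)) = (37731 + 33557)*(35200 + (-2 + 26 + 4*(-1))) = 71288*(35200 + (-2 + 26 - 4)) = 71288*(35200 + 20) = 71288*35220 = 2510763360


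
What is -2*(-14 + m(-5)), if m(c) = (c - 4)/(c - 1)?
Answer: 25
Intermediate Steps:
m(c) = (-4 + c)/(-1 + c)
-2*(-14 + m(-5)) = -2*(-14 + (-4 - 5)/(-1 - 5)) = -2*(-14 - 9/(-6)) = -2*(-14 - ⅙*(-9)) = -2*(-14 + 3/2) = -2*(-25/2) = 25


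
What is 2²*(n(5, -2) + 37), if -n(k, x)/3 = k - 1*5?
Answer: 148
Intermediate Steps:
n(k, x) = 15 - 3*k (n(k, x) = -3*(k - 1*5) = -3*(k - 5) = -3*(-5 + k) = 15 - 3*k)
2²*(n(5, -2) + 37) = 2²*((15 - 3*5) + 37) = 4*((15 - 15) + 37) = 4*(0 + 37) = 4*37 = 148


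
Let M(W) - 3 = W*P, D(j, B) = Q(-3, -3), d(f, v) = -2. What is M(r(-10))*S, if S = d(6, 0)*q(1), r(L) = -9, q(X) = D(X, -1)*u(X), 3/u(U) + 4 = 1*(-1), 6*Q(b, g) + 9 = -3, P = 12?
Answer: 252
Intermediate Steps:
Q(b, g) = -2 (Q(b, g) = -3/2 + (⅙)*(-3) = -3/2 - ½ = -2)
u(U) = -⅗ (u(U) = 3/(-4 + 1*(-1)) = 3/(-4 - 1) = 3/(-5) = 3*(-⅕) = -⅗)
D(j, B) = -2
q(X) = 6/5 (q(X) = -2*(-⅗) = 6/5)
S = -12/5 (S = -2*6/5 = -12/5 ≈ -2.4000)
M(W) = 3 + 12*W (M(W) = 3 + W*12 = 3 + 12*W)
M(r(-10))*S = (3 + 12*(-9))*(-12/5) = (3 - 108)*(-12/5) = -105*(-12/5) = 252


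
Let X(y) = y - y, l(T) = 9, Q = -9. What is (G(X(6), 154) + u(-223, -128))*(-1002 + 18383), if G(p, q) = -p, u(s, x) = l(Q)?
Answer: 156429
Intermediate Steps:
u(s, x) = 9
X(y) = 0
(G(X(6), 154) + u(-223, -128))*(-1002 + 18383) = (-1*0 + 9)*(-1002 + 18383) = (0 + 9)*17381 = 9*17381 = 156429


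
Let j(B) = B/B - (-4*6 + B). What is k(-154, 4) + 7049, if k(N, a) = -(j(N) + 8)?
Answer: 6862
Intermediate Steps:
j(B) = 25 - B (j(B) = 1 - (-24 + B) = 1 + (24 - B) = 25 - B)
k(N, a) = -33 + N (k(N, a) = -((25 - N) + 8) = -(33 - N) = -33 + N)
k(-154, 4) + 7049 = (-33 - 154) + 7049 = -187 + 7049 = 6862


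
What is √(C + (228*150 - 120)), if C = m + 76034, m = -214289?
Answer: 15*I*√463 ≈ 322.76*I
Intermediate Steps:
C = -138255 (C = -214289 + 76034 = -138255)
√(C + (228*150 - 120)) = √(-138255 + (228*150 - 120)) = √(-138255 + (34200 - 120)) = √(-138255 + 34080) = √(-104175) = 15*I*√463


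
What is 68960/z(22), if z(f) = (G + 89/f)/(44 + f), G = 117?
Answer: 100129920/2663 ≈ 37600.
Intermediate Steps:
z(f) = (117 + 89/f)/(44 + f)
68960/z(22) = 68960/(((89 + 117*22)/(22*(44 + 22)))) = 68960/(((1/22)*(89 + 2574)/66)) = 68960/(((1/22)*(1/66)*2663)) = 68960/(2663/1452) = 68960*(1452/2663) = 100129920/2663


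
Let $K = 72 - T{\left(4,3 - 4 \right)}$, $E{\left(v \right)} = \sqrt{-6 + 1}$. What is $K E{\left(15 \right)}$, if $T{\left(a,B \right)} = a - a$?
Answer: $72 i \sqrt{5} \approx 161.0 i$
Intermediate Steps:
$T{\left(a,B \right)} = 0$
$E{\left(v \right)} = i \sqrt{5}$ ($E{\left(v \right)} = \sqrt{-5} = i \sqrt{5}$)
$K = 72$ ($K = 72 - 0 = 72 + 0 = 72$)
$K E{\left(15 \right)} = 72 i \sqrt{5}$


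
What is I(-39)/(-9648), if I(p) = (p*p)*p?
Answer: 6591/1072 ≈ 6.1483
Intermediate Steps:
I(p) = p³ (I(p) = p²*p = p³)
I(-39)/(-9648) = (-39)³/(-9648) = -59319*(-1/9648) = 6591/1072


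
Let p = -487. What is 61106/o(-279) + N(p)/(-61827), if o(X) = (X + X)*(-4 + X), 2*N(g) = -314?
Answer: 633798860/1627224813 ≈ 0.38950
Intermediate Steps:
N(g) = -157 (N(g) = (1/2)*(-314) = -157)
o(X) = 2*X*(-4 + X) (o(X) = (2*X)*(-4 + X) = 2*X*(-4 + X))
61106/o(-279) + N(p)/(-61827) = 61106/((2*(-279)*(-4 - 279))) - 157/(-61827) = 61106/((2*(-279)*(-283))) - 157*(-1/61827) = 61106/157914 + 157/61827 = 61106*(1/157914) + 157/61827 = 30553/78957 + 157/61827 = 633798860/1627224813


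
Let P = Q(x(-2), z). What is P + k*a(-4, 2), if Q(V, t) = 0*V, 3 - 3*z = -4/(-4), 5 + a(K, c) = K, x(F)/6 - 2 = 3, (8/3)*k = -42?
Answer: 567/4 ≈ 141.75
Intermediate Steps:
k = -63/4 (k = (3/8)*(-42) = -63/4 ≈ -15.750)
x(F) = 30 (x(F) = 12 + 6*3 = 12 + 18 = 30)
a(K, c) = -5 + K
z = ⅔ (z = 1 - (-4)/(3*(-4)) = 1 - (-4)*(-1)/(3*4) = 1 - ⅓*1 = 1 - ⅓ = ⅔ ≈ 0.66667)
Q(V, t) = 0
P = 0
P + k*a(-4, 2) = 0 - 63*(-5 - 4)/4 = 0 - 63/4*(-9) = 0 + 567/4 = 567/4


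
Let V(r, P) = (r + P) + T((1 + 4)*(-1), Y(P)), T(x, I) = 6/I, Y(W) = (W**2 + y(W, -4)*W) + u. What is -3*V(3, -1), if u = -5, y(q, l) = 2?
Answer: -3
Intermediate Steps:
Y(W) = -5 + W**2 + 2*W (Y(W) = (W**2 + 2*W) - 5 = -5 + W**2 + 2*W)
V(r, P) = P + r + 6/(-5 + P**2 + 2*P) (V(r, P) = (r + P) + 6/(-5 + P**2 + 2*P) = (P + r) + 6/(-5 + P**2 + 2*P) = P + r + 6/(-5 + P**2 + 2*P))
-3*V(3, -1) = -3*(-1 + 3 + 6/(-5 + (-1)**2 + 2*(-1))) = -3*(-1 + 3 + 6/(-5 + 1 - 2)) = -3*(-1 + 3 + 6/(-6)) = -3*(-1 + 3 + 6*(-1/6)) = -3*(-1 + 3 - 1) = -3*1 = -3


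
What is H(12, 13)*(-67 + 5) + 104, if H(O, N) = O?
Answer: -640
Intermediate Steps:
H(12, 13)*(-67 + 5) + 104 = 12*(-67 + 5) + 104 = 12*(-62) + 104 = -744 + 104 = -640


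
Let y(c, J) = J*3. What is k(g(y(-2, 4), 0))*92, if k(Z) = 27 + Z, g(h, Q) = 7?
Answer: 3128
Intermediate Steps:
y(c, J) = 3*J
k(g(y(-2, 4), 0))*92 = (27 + 7)*92 = 34*92 = 3128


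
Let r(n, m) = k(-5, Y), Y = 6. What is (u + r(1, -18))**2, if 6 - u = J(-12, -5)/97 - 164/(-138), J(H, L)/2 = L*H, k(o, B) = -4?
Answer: 8111104/44796249 ≈ 0.18107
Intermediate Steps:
J(H, L) = 2*H*L (J(H, L) = 2*(L*H) = 2*(H*L) = 2*H*L)
r(n, m) = -4
u = 23924/6693 (u = 6 - ((2*(-12)*(-5))/97 - 164/(-138)) = 6 - (120*(1/97) - 164*(-1/138)) = 6 - (120/97 + 82/69) = 6 - 1*16234/6693 = 6 - 16234/6693 = 23924/6693 ≈ 3.5745)
(u + r(1, -18))**2 = (23924/6693 - 4)**2 = (-2848/6693)**2 = 8111104/44796249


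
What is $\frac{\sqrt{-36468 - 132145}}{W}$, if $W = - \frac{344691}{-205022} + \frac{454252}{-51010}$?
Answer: $- \frac{5229086110 i \sqrt{168613}}{37774482817} \approx - 56.842 i$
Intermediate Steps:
$W = - \frac{37774482817}{5229086110}$ ($W = \left(-344691\right) \left(- \frac{1}{205022}\right) + 454252 \left(- \frac{1}{51010}\right) = \frac{344691}{205022} - \frac{227126}{25505} = - \frac{37774482817}{5229086110} \approx -7.2239$)
$\frac{\sqrt{-36468 - 132145}}{W} = \frac{\sqrt{-36468 - 132145}}{- \frac{37774482817}{5229086110}} = \sqrt{-168613} \left(- \frac{5229086110}{37774482817}\right) = i \sqrt{168613} \left(- \frac{5229086110}{37774482817}\right) = - \frac{5229086110 i \sqrt{168613}}{37774482817}$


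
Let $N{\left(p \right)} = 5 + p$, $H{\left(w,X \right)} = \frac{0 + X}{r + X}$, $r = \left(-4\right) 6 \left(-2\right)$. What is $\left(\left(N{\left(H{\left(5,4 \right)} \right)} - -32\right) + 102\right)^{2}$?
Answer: $\frac{3268864}{169} \approx 19342.0$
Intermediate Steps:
$r = 48$ ($r = \left(-24\right) \left(-2\right) = 48$)
$H{\left(w,X \right)} = \frac{X}{48 + X}$ ($H{\left(w,X \right)} = \frac{0 + X}{48 + X} = \frac{X}{48 + X}$)
$\left(\left(N{\left(H{\left(5,4 \right)} \right)} - -32\right) + 102\right)^{2} = \left(\left(\left(5 + \frac{4}{48 + 4}\right) - -32\right) + 102\right)^{2} = \left(\left(\left(5 + \frac{4}{52}\right) + 32\right) + 102\right)^{2} = \left(\left(\left(5 + 4 \cdot \frac{1}{52}\right) + 32\right) + 102\right)^{2} = \left(\left(\left(5 + \frac{1}{13}\right) + 32\right) + 102\right)^{2} = \left(\left(\frac{66}{13} + 32\right) + 102\right)^{2} = \left(\frac{482}{13} + 102\right)^{2} = \left(\frac{1808}{13}\right)^{2} = \frac{3268864}{169}$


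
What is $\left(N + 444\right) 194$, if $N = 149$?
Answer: $115042$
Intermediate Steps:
$\left(N + 444\right) 194 = \left(149 + 444\right) 194 = 593 \cdot 194 = 115042$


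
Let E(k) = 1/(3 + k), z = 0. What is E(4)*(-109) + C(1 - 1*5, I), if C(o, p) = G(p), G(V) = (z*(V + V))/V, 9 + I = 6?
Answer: -109/7 ≈ -15.571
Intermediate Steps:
I = -3 (I = -9 + 6 = -3)
G(V) = 0 (G(V) = (0*(V + V))/V = (0*(2*V))/V = 0/V = 0)
C(o, p) = 0
E(4)*(-109) + C(1 - 1*5, I) = -109/(3 + 4) + 0 = -109/7 + 0 = -109/7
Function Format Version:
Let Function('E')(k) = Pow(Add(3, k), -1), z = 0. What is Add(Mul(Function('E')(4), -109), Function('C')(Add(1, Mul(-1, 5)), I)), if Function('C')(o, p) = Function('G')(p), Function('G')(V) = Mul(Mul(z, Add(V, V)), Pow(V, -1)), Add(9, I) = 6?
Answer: Rational(-109, 7) ≈ -15.571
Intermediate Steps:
I = -3 (I = Add(-9, 6) = -3)
Function('G')(V) = 0 (Function('G')(V) = Mul(Mul(0, Add(V, V)), Pow(V, -1)) = Mul(Mul(0, Mul(2, V)), Pow(V, -1)) = Mul(0, Pow(V, -1)) = 0)
Function('C')(o, p) = 0
Add(Mul(Function('E')(4), -109), Function('C')(Add(1, Mul(-1, 5)), I)) = Add(Mul(Pow(Add(3, 4), -1), -109), 0) = Add(Mul(Pow(7, -1), -109), 0) = Add(Mul(Rational(1, 7), -109), 0) = Add(Rational(-109, 7), 0) = Rational(-109, 7)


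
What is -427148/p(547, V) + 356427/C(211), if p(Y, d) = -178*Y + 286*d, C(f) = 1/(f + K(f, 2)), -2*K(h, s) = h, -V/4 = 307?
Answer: 16867750304987/448574 ≈ 3.7603e+7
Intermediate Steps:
V = -1228 (V = -4*307 = -1228)
K(h, s) = -h/2
C(f) = 2/f (C(f) = 1/(f - f/2) = 1/(f/2) = 2/f)
-427148/p(547, V) + 356427/C(211) = -427148/(-178*547 + 286*(-1228)) + 356427/((2/211)) = -427148/(-97366 - 351208) + 356427/((2*(1/211))) = -427148/(-448574) + 356427/(2/211) = -427148*(-1/448574) + 356427*(211/2) = 213574/224287 + 75206097/2 = 16867750304987/448574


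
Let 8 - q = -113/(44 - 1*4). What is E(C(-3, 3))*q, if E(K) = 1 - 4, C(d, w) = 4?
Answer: -1299/40 ≈ -32.475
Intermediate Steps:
E(K) = -3
q = 433/40 (q = 8 - (-113)/(44 - 1*4) = 8 - (-113)/(44 - 4) = 8 - (-113)/40 = 8 - 1*(-113/40) = 8 + 113/40 = 433/40 ≈ 10.825)
E(C(-3, 3))*q = -3*433/40 = -1299/40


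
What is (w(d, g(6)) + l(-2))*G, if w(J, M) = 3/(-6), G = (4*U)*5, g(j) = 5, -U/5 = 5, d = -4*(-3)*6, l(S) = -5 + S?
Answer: 3750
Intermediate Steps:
d = 72 (d = 12*6 = 72)
U = -25 (U = -5*5 = -25)
G = -500 (G = (4*(-25))*5 = -100*5 = -500)
w(J, M) = -½ (w(J, M) = 3*(-⅙) = -½)
(w(d, g(6)) + l(-2))*G = (-½ + (-5 - 2))*(-500) = (-½ - 7)*(-500) = -15/2*(-500) = 3750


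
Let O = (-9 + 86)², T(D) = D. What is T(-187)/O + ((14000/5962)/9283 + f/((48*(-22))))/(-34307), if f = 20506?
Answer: -898204386035/28998775596336 ≈ -0.030974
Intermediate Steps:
O = 5929 (O = 77² = 5929)
T(-187)/O + ((14000/5962)/9283 + f/((48*(-22))))/(-34307) = -187/5929 + ((14000/5962)/9283 + 20506/((48*(-22))))/(-34307) = -187*1/5929 + ((14000*(1/5962))*(1/9283) + 20506/(-1056))*(-1/34307) = -17/539 + ((7000/2981)*(1/9283) + 20506*(-1/1056))*(-1/34307) = -17/539 + (7000/27672623 - 10253/528)*(-1/34307) = -17/539 - 25793064329/1328285904*(-1/34307) = -17/539 + 25793064329/45569504508528 = -898204386035/28998775596336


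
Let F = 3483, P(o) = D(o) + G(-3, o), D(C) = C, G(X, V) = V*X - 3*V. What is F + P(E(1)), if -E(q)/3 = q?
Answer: 3498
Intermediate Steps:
G(X, V) = -3*V + V*X
E(q) = -3*q
P(o) = -5*o (P(o) = o + o*(-3 - 3) = o + o*(-6) = o - 6*o = -5*o)
F + P(E(1)) = 3483 - (-15) = 3483 - 5*(-3) = 3483 + 15 = 3498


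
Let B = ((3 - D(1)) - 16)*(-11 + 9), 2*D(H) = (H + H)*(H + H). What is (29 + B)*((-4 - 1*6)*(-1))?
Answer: 590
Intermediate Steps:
D(H) = 2*H² (D(H) = ((H + H)*(H + H))/2 = ((2*H)*(2*H))/2 = (4*H²)/2 = 2*H²)
B = 30 (B = ((3 - 2*1²) - 16)*(-11 + 9) = ((3 - 2) - 16)*(-2) = (1 - 16)*(-2) = -15*(-2) = 30)
(29 + B)*((-4 - 1*6)*(-1)) = (29 + 30)*((-4 - 1*6)*(-1)) = 59*((-4 - 6)*(-1)) = 59*(-10*(-1)) = 59*10 = 590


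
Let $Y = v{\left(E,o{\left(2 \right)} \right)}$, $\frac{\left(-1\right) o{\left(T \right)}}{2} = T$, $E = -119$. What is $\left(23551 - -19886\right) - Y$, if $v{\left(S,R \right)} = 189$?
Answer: $43248$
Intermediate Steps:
$o{\left(T \right)} = - 2 T$
$Y = 189$
$\left(23551 - -19886\right) - Y = \left(23551 - -19886\right) - 189 = \left(23551 + 19886\right) - 189 = 43437 - 189 = 43248$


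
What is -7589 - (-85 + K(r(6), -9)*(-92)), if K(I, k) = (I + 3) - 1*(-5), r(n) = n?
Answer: -6216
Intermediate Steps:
K(I, k) = 8 + I (K(I, k) = (3 + I) + 5 = 8 + I)
-7589 - (-85 + K(r(6), -9)*(-92)) = -7589 - (-85 + (8 + 6)*(-92)) = -7589 - (-85 + 14*(-92)) = -7589 - (-85 - 1288) = -7589 - 1*(-1373) = -7589 + 1373 = -6216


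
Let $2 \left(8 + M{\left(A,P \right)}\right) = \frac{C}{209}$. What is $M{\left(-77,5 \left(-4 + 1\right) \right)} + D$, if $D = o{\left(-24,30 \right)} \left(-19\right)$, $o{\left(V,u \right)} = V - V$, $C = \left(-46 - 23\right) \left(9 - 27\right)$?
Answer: $- \frac{1051}{209} \approx -5.0287$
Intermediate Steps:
$C = 1242$ ($C = \left(-69\right) \left(-18\right) = 1242$)
$o{\left(V,u \right)} = 0$
$M{\left(A,P \right)} = - \frac{1051}{209}$ ($M{\left(A,P \right)} = -8 + \frac{1242 \cdot \frac{1}{209}}{2} = -8 + \frac{1}{2} \cdot \frac{1242}{209} = -8 + \frac{621}{209} = - \frac{1051}{209}$)
$D = 0$ ($D = 0 \left(-19\right) = 0$)
$M{\left(-77,5 \left(-4 + 1\right) \right)} + D = - \frac{1051}{209} + 0 = - \frac{1051}{209}$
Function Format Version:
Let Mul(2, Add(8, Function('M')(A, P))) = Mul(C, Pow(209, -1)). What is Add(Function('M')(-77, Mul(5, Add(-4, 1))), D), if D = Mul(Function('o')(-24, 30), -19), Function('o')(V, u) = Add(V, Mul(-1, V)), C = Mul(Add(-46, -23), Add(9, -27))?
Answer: Rational(-1051, 209) ≈ -5.0287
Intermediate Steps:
C = 1242 (C = Mul(-69, -18) = 1242)
Function('o')(V, u) = 0
Function('M')(A, P) = Rational(-1051, 209) (Function('M')(A, P) = Add(-8, Mul(Rational(1, 2), Mul(1242, Pow(209, -1)))) = Add(-8, Mul(Rational(1, 2), Mul(1242, Rational(1, 209)))) = Add(-8, Mul(Rational(1, 2), Rational(1242, 209))) = Add(-8, Rational(621, 209)) = Rational(-1051, 209))
D = 0 (D = Mul(0, -19) = 0)
Add(Function('M')(-77, Mul(5, Add(-4, 1))), D) = Add(Rational(-1051, 209), 0) = Rational(-1051, 209)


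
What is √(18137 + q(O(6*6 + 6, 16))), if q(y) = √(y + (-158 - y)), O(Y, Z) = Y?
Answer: √(18137 + I*√158) ≈ 134.67 + 0.0467*I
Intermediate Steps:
q(y) = I*√158 (q(y) = √(-158) = I*√158)
√(18137 + q(O(6*6 + 6, 16))) = √(18137 + I*√158)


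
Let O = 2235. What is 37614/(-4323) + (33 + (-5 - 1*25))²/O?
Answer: -9336487/1073545 ≈ -8.6969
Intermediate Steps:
37614/(-4323) + (33 + (-5 - 1*25))²/O = 37614/(-4323) + (33 + (-5 - 1*25))²/2235 = 37614*(-1/4323) + (33 + (-5 - 25))²*(1/2235) = -12538/1441 + (33 - 30)²*(1/2235) = -12538/1441 + 3²*(1/2235) = -12538/1441 + 9*(1/2235) = -12538/1441 + 3/745 = -9336487/1073545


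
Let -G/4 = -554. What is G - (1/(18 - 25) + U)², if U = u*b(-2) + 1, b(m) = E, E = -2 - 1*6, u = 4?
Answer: 61060/49 ≈ 1246.1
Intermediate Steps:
G = 2216 (G = -4*(-554) = 2216)
E = -8 (E = -2 - 6 = -8)
b(m) = -8
U = -31 (U = 4*(-8) + 1 = -32 + 1 = -31)
G - (1/(18 - 25) + U)² = 2216 - (1/(18 - 25) - 31)² = 2216 - (1/(-7) - 31)² = 2216 - (-⅐ - 31)² = 2216 - (-218/7)² = 2216 - 1*47524/49 = 2216 - 47524/49 = 61060/49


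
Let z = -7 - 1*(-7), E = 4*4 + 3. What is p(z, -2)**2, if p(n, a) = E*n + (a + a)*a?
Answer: 64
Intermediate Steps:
E = 19 (E = 16 + 3 = 19)
z = 0 (z = -7 + 7 = 0)
p(n, a) = 2*a**2 + 19*n (p(n, a) = 19*n + (a + a)*a = 19*n + (2*a)*a = 19*n + 2*a**2 = 2*a**2 + 19*n)
p(z, -2)**2 = (2*(-2)**2 + 19*0)**2 = (2*4 + 0)**2 = (8 + 0)**2 = 8**2 = 64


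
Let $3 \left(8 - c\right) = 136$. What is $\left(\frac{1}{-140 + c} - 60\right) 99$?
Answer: $- \frac{3160377}{532} \approx -5940.6$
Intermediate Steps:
$c = - \frac{112}{3}$ ($c = 8 - \frac{136}{3} = - \frac{112}{3} \approx -37.333$)
$\left(\frac{1}{-140 + c} - 60\right) 99 = \left(\frac{1}{-140 - \frac{112}{3}} - 60\right) 99 = \left(\frac{1}{- \frac{532}{3}} - 60\right) 99 = \left(- \frac{3}{532} - 60\right) 99 = \left(- \frac{31923}{532}\right) 99 = - \frac{3160377}{532}$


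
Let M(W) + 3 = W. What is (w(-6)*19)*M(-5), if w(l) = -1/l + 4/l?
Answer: 76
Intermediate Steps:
M(W) = -3 + W
w(l) = 3/l
(w(-6)*19)*M(-5) = ((3/(-6))*19)*(-3 - 5) = ((3*(-⅙))*19)*(-8) = -½*19*(-8) = -19/2*(-8) = 76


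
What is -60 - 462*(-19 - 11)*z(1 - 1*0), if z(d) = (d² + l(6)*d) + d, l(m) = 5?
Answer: 96960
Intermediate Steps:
z(d) = d² + 6*d (z(d) = (d² + 5*d) + d = d² + 6*d)
-60 - 462*(-19 - 11)*z(1 - 1*0) = -60 - 462*(-19 - 11)*(1 - 1*0)*(6 + (1 - 1*0)) = -60 - (-13860)*(1 + 0)*(6 + (1 + 0)) = -60 - (-13860)*1*(6 + 1) = -60 - (-13860)*1*7 = -60 - (-13860)*7 = -60 - 462*(-210) = -60 + 97020 = 96960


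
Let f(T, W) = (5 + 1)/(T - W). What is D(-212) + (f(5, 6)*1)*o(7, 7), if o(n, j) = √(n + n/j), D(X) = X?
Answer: -212 - 12*√2 ≈ -228.97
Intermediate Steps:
f(T, W) = 6/(T - W)
D(-212) + (f(5, 6)*1)*o(7, 7) = -212 + ((6/(5 - 1*6))*1)*√(7 + 7/7) = -212 + ((6/(5 - 6))*1)*√(7 + 7*(⅐)) = -212 + ((6/(-1))*1)*√(7 + 1) = -212 + ((6*(-1))*1)*√8 = -212 + (-6*1)*(2*√2) = -212 - 12*√2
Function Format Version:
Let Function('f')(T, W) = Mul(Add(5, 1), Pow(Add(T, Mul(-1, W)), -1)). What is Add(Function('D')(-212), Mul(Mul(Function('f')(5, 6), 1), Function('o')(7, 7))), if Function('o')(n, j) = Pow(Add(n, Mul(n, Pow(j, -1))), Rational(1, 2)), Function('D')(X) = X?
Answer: Add(-212, Mul(-12, Pow(2, Rational(1, 2)))) ≈ -228.97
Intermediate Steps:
Function('f')(T, W) = Mul(6, Pow(Add(T, Mul(-1, W)), -1))
Add(Function('D')(-212), Mul(Mul(Function('f')(5, 6), 1), Function('o')(7, 7))) = Add(-212, Mul(Mul(Mul(6, Pow(Add(5, Mul(-1, 6)), -1)), 1), Pow(Add(7, Mul(7, Pow(7, -1))), Rational(1, 2)))) = Add(-212, Mul(Mul(Mul(6, Pow(Add(5, -6), -1)), 1), Pow(Add(7, Mul(7, Rational(1, 7))), Rational(1, 2)))) = Add(-212, Mul(Mul(Mul(6, Pow(-1, -1)), 1), Pow(Add(7, 1), Rational(1, 2)))) = Add(-212, Mul(Mul(Mul(6, -1), 1), Pow(8, Rational(1, 2)))) = Add(-212, Mul(Mul(-6, 1), Mul(2, Pow(2, Rational(1, 2))))) = Add(-212, Mul(-6, Mul(2, Pow(2, Rational(1, 2))))) = Add(-212, Mul(-12, Pow(2, Rational(1, 2))))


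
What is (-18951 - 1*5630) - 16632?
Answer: -41213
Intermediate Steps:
(-18951 - 1*5630) - 16632 = (-18951 - 5630) - 16632 = -24581 - 16632 = -41213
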